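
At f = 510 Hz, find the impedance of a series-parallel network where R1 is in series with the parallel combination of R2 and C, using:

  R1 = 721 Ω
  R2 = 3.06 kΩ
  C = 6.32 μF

Step 1 — Angular frequency: ω = 2π·f = 2π·510 = 3204 rad/s.
Step 2 — Component impedances:
  R1: Z = R = 721 Ω
  R2: Z = R = 3060 Ω
  C: Z = 1/(jωC) = -j/(ω·C) = 0 - j49.38 Ω
Step 3 — Parallel branch: R2 || C = 1/(1/R2 + 1/C) = 0.7966 - j49.37 Ω.
Step 4 — Series with R1: Z_total = R1 + (R2 || C) = 721.8 - j49.37 Ω = 723.5∠-3.9° Ω.

Z = 721.8 - j49.37 Ω = 723.5∠-3.9° Ω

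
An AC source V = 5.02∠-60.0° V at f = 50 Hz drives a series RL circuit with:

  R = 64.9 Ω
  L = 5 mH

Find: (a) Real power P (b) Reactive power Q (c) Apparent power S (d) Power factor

Step 1 — Angular frequency: ω = 2π·f = 2π·50 = 314.2 rad/s.
Step 2 — Component impedances:
  R: Z = R = 64.9 Ω
  L: Z = jωL = j·314.2·0.005 = 0 + j1.571 Ω
Step 3 — Series combination: Z_total = R + L = 64.9 + j1.571 Ω = 64.92∠1.4° Ω.
Step 4 — Source phasor: V = 5.02∠-60.0° V = 2.51 - j4.347 V.
Step 5 — Current: I = V / Z = 0.03703 - j0.06788 A = 0.07733∠-61.4° A.
Step 6 — Complex power: S = V·I* = 0.3881 + j0.009393 VA.
Step 7 — Real power: P = Re(S) = 0.3881 W.
Step 8 — Reactive power: Q = Im(S) = 0.009393 VAR.
Step 9 — Apparent power: |S| = 0.3882 VA.
Step 10 — Power factor: PF = P/|S| = 0.9997 (lagging).

(a) P = 0.3881 W  (b) Q = 0.009393 VAR  (c) S = 0.3882 VA  (d) PF = 0.9997 (lagging)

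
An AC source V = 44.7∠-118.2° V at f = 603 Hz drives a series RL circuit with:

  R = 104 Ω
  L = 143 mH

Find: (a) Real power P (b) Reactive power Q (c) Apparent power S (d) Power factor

Step 1 — Angular frequency: ω = 2π·f = 2π·603 = 3789 rad/s.
Step 2 — Component impedances:
  R: Z = R = 104 Ω
  L: Z = jωL = j·3789·0.143 = 0 + j541.8 Ω
Step 3 — Series combination: Z_total = R + L = 104 + j541.8 Ω = 551.7∠79.1° Ω.
Step 4 — Source phasor: V = 44.7∠-118.2° V = -21.12 - j39.39 V.
Step 5 — Current: I = V / Z = -0.07734 + j0.02414 A = 0.08102∠162.7° A.
Step 6 — Complex power: S = V·I* = 0.6828 + j3.557 VA.
Step 7 — Real power: P = Re(S) = 0.6828 W.
Step 8 — Reactive power: Q = Im(S) = 3.557 VAR.
Step 9 — Apparent power: |S| = 3.622 VA.
Step 10 — Power factor: PF = P/|S| = 0.1885 (lagging).

(a) P = 0.6828 W  (b) Q = 3.557 VAR  (c) S = 3.622 VA  (d) PF = 0.1885 (lagging)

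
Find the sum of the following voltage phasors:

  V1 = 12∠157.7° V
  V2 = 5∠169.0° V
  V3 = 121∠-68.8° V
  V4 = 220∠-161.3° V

Step 1 — Convert each phasor to rectangular form:
  V1 = 12·(cos(157.7°) + j·sin(157.7°)) = -11.1 + j4.553 V
  V2 = 5·(cos(169.0°) + j·sin(169.0°)) = -4.908 + j0.954 V
  V3 = 121·(cos(-68.8°) + j·sin(-68.8°)) = 43.76 - j112.8 V
  V4 = 220·(cos(-161.3°) + j·sin(-161.3°)) = -208.4 - j70.53 V
Step 2 — Sum components: V_total = -180.6 - j177.8 V.
Step 3 — Convert to polar: |V_total| = 253.5 V, ∠V_total = -135.4°.

V_total = 253.5∠-135.4° V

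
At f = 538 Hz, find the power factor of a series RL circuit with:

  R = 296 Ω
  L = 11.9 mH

Step 1 — Angular frequency: ω = 2π·f = 2π·538 = 3380 rad/s.
Step 2 — Component impedances:
  R: Z = R = 296 Ω
  L: Z = jωL = j·3380·0.0119 = 0 + j40.23 Ω
Step 3 — Series combination: Z_total = R + L = 296 + j40.23 Ω = 298.7∠7.7° Ω.
Step 4 — Power factor: PF = cos(φ) = Re(Z)/|Z| = 296/298.72 = 0.9909.
Step 5 — Type: Im(Z) = 40.23 ⇒ lagging (phase φ = 7.7°).

PF = 0.9909 (lagging, φ = 7.7°)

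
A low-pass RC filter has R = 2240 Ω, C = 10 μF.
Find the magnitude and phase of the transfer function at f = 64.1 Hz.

Step 1 — Angular frequency: ω = 2π·64.1 = 402.8 rad/s.
Step 2 — Transfer function: H(jω) = 1/(1 + jωRC).
Step 3 — Denominator: 1 + jωRC = 1 + j·402.8·2240·1e-05 = 1 + j9.022.
Step 4 — H = 0.01214 - j0.1095.
Step 5 — Magnitude: |H| = 0.1102 (-19.2 dB); phase: φ = -83.7°.

|H| = 0.1102 (-19.2 dB), φ = -83.7°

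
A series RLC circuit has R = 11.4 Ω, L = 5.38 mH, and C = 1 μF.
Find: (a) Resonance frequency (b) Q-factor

Step 1 — Resonance condition Im(Z)=0 gives ω₀ = 1/√(LC).
Step 2 — ω₀ = 1/√(0.00538·1e-06) = 1.363e+04 rad/s.
Step 3 — f₀ = ω₀/(2π) = 2170 Hz.
Step 4 — Series Q: Q = ω₀L/R = 1.363e+04·0.00538/11.4 = 6.434.

(a) f₀ = 2170 Hz  (b) Q = 6.434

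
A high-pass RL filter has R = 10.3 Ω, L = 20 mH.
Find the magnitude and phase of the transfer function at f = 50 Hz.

Step 1 — Angular frequency: ω = 2π·50 = 314.2 rad/s.
Step 2 — Transfer function: H(jω) = jωL/(R + jωL).
Step 3 — Numerator jωL = j·6.283; denominator R + jωL = 10.3 + j6.283.
Step 4 — H = 0.2712 + j0.4446.
Step 5 — Magnitude: |H| = 0.5208 (-5.7 dB); phase: φ = 58.6°.

|H| = 0.5208 (-5.7 dB), φ = 58.6°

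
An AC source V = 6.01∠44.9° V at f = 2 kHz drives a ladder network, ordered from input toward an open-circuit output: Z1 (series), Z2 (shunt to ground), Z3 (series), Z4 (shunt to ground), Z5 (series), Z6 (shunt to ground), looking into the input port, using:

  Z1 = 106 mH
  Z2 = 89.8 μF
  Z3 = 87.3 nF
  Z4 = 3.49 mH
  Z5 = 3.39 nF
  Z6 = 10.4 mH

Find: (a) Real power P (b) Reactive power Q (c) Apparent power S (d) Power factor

Step 1 — Angular frequency: ω = 2π·f = 2π·2000 = 1.257e+04 rad/s.
Step 2 — Component impedances:
  Z1: Z = jωL = j·1.257e+04·0.106 = 0 + j1332 Ω
  Z2: Z = 1/(jωC) = -j/(ω·C) = 0 - j0.8862 Ω
  Z3: Z = 1/(jωC) = -j/(ω·C) = 0 - j911.5 Ω
  Z4: Z = jωL = j·1.257e+04·0.00349 = 0 + j43.86 Ω
  Z5: Z = 1/(jωC) = -j/(ω·C) = 0 - j2.347e+04 Ω
  Z6: Z = jωL = j·1.257e+04·0.0104 = 0 + j130.7 Ω
Step 3 — Ladder network (open output): work backward from the far end, alternating series and parallel combinations. Z_in = 0 + j1331 Ω = 1331∠90.0° Ω.
Step 4 — Source phasor: V = 6.01∠44.9° V = 4.257 + j4.242 V.
Step 5 — Current: I = V / Z = 0.003187 - j0.003198 A = 0.004515∠-45.1° A.
Step 6 — Complex power: S = V·I* = 0 + j0.02713 VA.
Step 7 — Real power: P = Re(S) = 0 W.
Step 8 — Reactive power: Q = Im(S) = 0.02713 VAR.
Step 9 — Apparent power: |S| = 0.02713 VA.
Step 10 — Power factor: PF = P/|S| = 0 (lagging).

(a) P = 0 W  (b) Q = 0.02713 VAR  (c) S = 0.02713 VA  (d) PF = 0 (lagging)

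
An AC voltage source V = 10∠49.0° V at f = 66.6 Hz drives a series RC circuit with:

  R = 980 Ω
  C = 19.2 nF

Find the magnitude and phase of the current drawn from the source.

Step 1 — Angular frequency: ω = 2π·f = 2π·66.6 = 418.5 rad/s.
Step 2 — Component impedances:
  R: Z = R = 980 Ω
  C: Z = 1/(jωC) = -j/(ω·C) = 0 - j1.245e+05 Ω
Step 3 — Series combination: Z_total = R + C = 980 - j1.245e+05 Ω = 1.245e+05∠-89.5° Ω.
Step 4 — Source phasor: V = 10∠49.0° V = 6.561 + j7.547 V.
Step 5 — Ohm's law: I = V / Z_total = (6.561 + j7.547) / (980 - j1.245e+05) = -6.022e-05 + j5.318e-05 A.
Step 6 — Convert to polar: |I| = 8.034e-05 A, ∠I = 138.5°.

I = 8.034e-05∠138.5° A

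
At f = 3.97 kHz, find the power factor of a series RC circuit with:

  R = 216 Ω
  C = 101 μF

Step 1 — Angular frequency: ω = 2π·f = 2π·3970 = 2.494e+04 rad/s.
Step 2 — Component impedances:
  R: Z = R = 216 Ω
  C: Z = 1/(jωC) = -j/(ω·C) = 0 - j0.3969 Ω
Step 3 — Series combination: Z_total = R + C = 216 - j0.3969 Ω = 216∠-0.1° Ω.
Step 4 — Power factor: PF = cos(φ) = Re(Z)/|Z| = 216/216 = 1.
Step 5 — Type: Im(Z) = -0.3969 ⇒ leading (phase φ = -0.1°).

PF = 1 (leading, φ = -0.1°)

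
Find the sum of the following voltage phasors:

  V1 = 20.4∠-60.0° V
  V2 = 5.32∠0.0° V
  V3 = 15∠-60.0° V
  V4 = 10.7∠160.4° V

Step 1 — Convert each phasor to rectangular form:
  V1 = 20.4·(cos(-60.0°) + j·sin(-60.0°)) = 10.2 - j17.67 V
  V2 = 5.32·(cos(0.0°) + j·sin(0.0°)) = 5.32 V
  V3 = 15·(cos(-60.0°) + j·sin(-60.0°)) = 7.5 - j12.99 V
  V4 = 10.7·(cos(160.4°) + j·sin(160.4°)) = -10.08 + j3.589 V
Step 2 — Sum components: V_total = 12.94 - j27.07 V.
Step 3 — Convert to polar: |V_total| = 30 V, ∠V_total = -64.4°.

V_total = 30∠-64.4° V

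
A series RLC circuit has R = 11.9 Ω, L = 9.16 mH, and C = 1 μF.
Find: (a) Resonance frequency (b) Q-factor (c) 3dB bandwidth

Step 1 — Resonance: ω₀ = 1/√(LC) = 1/√(0.00916·1e-06) = 1.045e+04 rad/s.
Step 2 — f₀ = ω₀/(2π) = 1663 Hz.
Step 3 — Series Q: Q = ω₀L/R = 1.045e+04·0.00916/11.9 = 8.043.
Step 4 — Bandwidth: Δω = ω₀/Q = 1299 rad/s; BW = Δω/(2π) = 206.8 Hz.

(a) f₀ = 1663 Hz  (b) Q = 8.043  (c) BW = 206.8 Hz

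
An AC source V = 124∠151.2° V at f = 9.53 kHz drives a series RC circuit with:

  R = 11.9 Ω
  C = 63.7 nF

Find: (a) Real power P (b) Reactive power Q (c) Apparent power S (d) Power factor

Step 1 — Angular frequency: ω = 2π·f = 2π·9530 = 5.988e+04 rad/s.
Step 2 — Component impedances:
  R: Z = R = 11.9 Ω
  C: Z = 1/(jωC) = -j/(ω·C) = 0 - j262.2 Ω
Step 3 — Series combination: Z_total = R + C = 11.9 - j262.2 Ω = 262.4∠-87.4° Ω.
Step 4 — Source phasor: V = 124∠151.2° V = -108.7 + j59.74 V.
Step 5 — Current: I = V / Z = -0.2462 - j0.4033 A = 0.4725∠-121.4° A.
Step 6 — Complex power: S = V·I* = 2.657 - j58.53 VA.
Step 7 — Real power: P = Re(S) = 2.657 W.
Step 8 — Reactive power: Q = Im(S) = -58.53 VAR.
Step 9 — Apparent power: |S| = 58.59 VA.
Step 10 — Power factor: PF = P/|S| = 0.04534 (leading).

(a) P = 2.657 W  (b) Q = -58.53 VAR  (c) S = 58.59 VA  (d) PF = 0.04534 (leading)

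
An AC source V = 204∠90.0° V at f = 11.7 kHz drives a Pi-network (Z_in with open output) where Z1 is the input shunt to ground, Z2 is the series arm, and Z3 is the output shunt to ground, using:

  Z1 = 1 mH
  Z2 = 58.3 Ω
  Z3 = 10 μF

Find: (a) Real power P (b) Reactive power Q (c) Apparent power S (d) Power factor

Step 1 — Angular frequency: ω = 2π·f = 2π·1.17e+04 = 7.351e+04 rad/s.
Step 2 — Component impedances:
  Z1: Z = jωL = j·7.351e+04·0.001 = 0 + j73.51 Ω
  Z2: Z = R = 58.3 Ω
  Z3: Z = 1/(jωC) = -j/(ω·C) = 0 - j1.36 Ω
Step 3 — With open output, the series arm Z2 and the output shunt Z3 appear in series to ground: Z2 + Z3 = 58.3 - j1.36 Ω.
Step 4 — Parallel with input shunt Z1: Z_in = Z1 || (Z2 + Z3) = 36.61 + j28.2 Ω = 46.21∠37.6° Ω.
Step 5 — Source phasor: V = 204∠90.0° V = 0 + j204 V.
Step 6 — Current: I = V / Z = 2.693 + j3.497 A = 4.414∠52.4° A.
Step 7 — Complex power: S = V·I* = 713.4 + j549.5 VA.
Step 8 — Real power: P = Re(S) = 713.4 W.
Step 9 — Reactive power: Q = Im(S) = 549.5 VAR.
Step 10 — Apparent power: |S| = 900.5 VA.
Step 11 — Power factor: PF = P/|S| = 0.7923 (lagging).

(a) P = 713.4 W  (b) Q = 549.5 VAR  (c) S = 900.5 VA  (d) PF = 0.7923 (lagging)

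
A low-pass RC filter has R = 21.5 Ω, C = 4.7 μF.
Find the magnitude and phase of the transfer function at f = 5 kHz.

Step 1 — Angular frequency: ω = 2π·5000 = 3.142e+04 rad/s.
Step 2 — Transfer function: H(jω) = 1/(1 + jωRC).
Step 3 — Denominator: 1 + jωRC = 1 + j·3.142e+04·21.5·4.7e-06 = 1 + j3.175.
Step 4 — H = 0.09027 - j0.2866.
Step 5 — Magnitude: |H| = 0.3004 (-10.4 dB); phase: φ = -72.5°.

|H| = 0.3004 (-10.4 dB), φ = -72.5°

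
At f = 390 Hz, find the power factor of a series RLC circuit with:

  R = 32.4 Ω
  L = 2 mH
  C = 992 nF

Step 1 — Angular frequency: ω = 2π·f = 2π·390 = 2450 rad/s.
Step 2 — Component impedances:
  R: Z = R = 32.4 Ω
  L: Z = jωL = j·2450·0.002 = 0 + j4.901 Ω
  C: Z = 1/(jωC) = -j/(ω·C) = 0 - j411.4 Ω
Step 3 — Series combination: Z_total = R + L + C = 32.4 - j406.5 Ω = 407.8∠-85.4° Ω.
Step 4 — Power factor: PF = cos(φ) = Re(Z)/|Z| = 32.4/407.77 = 0.07946.
Step 5 — Type: Im(Z) = -406.5 ⇒ leading (phase φ = -85.4°).

PF = 0.07946 (leading, φ = -85.4°)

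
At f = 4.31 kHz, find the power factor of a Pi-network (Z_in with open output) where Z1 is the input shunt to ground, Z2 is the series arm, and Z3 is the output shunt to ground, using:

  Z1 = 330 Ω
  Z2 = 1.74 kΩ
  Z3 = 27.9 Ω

Step 1 — Angular frequency: ω = 2π·f = 2π·4310 = 2.708e+04 rad/s.
Step 2 — Component impedances:
  Z1: Z = R = 330 Ω
  Z2: Z = R = 1740 Ω
  Z3: Z = R = 27.9 Ω
Step 3 — With open output, the series arm Z2 and the output shunt Z3 appear in series to ground: Z2 + Z3 = 1768 Ω.
Step 4 — Parallel with input shunt Z1: Z_in = Z1 || (Z2 + Z3) = 278.1 Ω = 278.1∠0.0° Ω.
Step 5 — Power factor: PF = cos(φ) = Re(Z)/|Z| = 278.1/278.1 = 1.
Step 6 — Type: Im(Z) = 0 ⇒ unity (phase φ = 0.0°).

PF = 1 (unity, φ = 0.0°)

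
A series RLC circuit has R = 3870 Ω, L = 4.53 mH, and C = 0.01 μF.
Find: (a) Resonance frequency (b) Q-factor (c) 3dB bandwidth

Step 1 — Resonance condition Im(Z)=0 gives ω₀ = 1/√(LC).
Step 2 — ω₀ = 1/√(0.00453·1e-08) = 1.486e+05 rad/s.
Step 3 — f₀ = ω₀/(2π) = 2.365e+04 Hz.
Step 4 — Series Q: Q = ω₀L/R = 1.486e+05·0.00453/3870 = 0.1739.
Step 5 — 3dB bandwidth: Δω = ω₀/Q = 8.543e+05 rad/s; BW = Δω/(2π) = 1.36e+05 Hz.

(a) f₀ = 2.365e+04 Hz  (b) Q = 0.1739  (c) BW = 1.36e+05 Hz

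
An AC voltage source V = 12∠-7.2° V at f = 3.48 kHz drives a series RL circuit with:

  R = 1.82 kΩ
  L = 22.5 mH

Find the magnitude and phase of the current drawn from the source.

Step 1 — Angular frequency: ω = 2π·f = 2π·3480 = 2.187e+04 rad/s.
Step 2 — Component impedances:
  R: Z = R = 1820 Ω
  L: Z = jωL = j·2.187e+04·0.0225 = 0 + j492 Ω
Step 3 — Series combination: Z_total = R + L = 1820 + j492 Ω = 1885∠15.1° Ω.
Step 4 — Source phasor: V = 12∠-7.2° V = 11.91 - j1.504 V.
Step 5 — Ohm's law: I = V / Z_total = (11.91 - j1.504) / (1820 + j492) = 0.005888 - j0.002418 A.
Step 6 — Convert to polar: |I| = 0.006365 A, ∠I = -22.3°.

I = 0.006365∠-22.3° A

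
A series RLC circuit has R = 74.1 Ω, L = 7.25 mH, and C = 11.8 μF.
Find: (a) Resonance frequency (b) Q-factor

Step 1 — Resonance condition Im(Z)=0 gives ω₀ = 1/√(LC).
Step 2 — ω₀ = 1/√(0.00725·1.18e-05) = 3419 rad/s.
Step 3 — f₀ = ω₀/(2π) = 544.1 Hz.
Step 4 — Series Q: Q = ω₀L/R = 3419·0.00725/74.1 = 0.3345.

(a) f₀ = 544.1 Hz  (b) Q = 0.3345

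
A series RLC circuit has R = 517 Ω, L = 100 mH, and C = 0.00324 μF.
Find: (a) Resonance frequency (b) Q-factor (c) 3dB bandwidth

Step 1 — Resonance: ω₀ = 1/√(LC) = 1/√(0.1·3.24e-09) = 5.556e+04 rad/s.
Step 2 — f₀ = ω₀/(2π) = 8842 Hz.
Step 3 — Series Q: Q = ω₀L/R = 5.556e+04·0.1/517 = 10.75.
Step 4 — Bandwidth: Δω = ω₀/Q = 5170 rad/s; BW = Δω/(2π) = 822.8 Hz.

(a) f₀ = 8842 Hz  (b) Q = 10.75  (c) BW = 822.8 Hz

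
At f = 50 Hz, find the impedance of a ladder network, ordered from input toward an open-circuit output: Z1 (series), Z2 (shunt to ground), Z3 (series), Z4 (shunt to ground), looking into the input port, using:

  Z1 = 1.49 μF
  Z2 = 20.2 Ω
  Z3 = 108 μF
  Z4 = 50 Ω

Step 1 — Angular frequency: ω = 2π·f = 2π·50 = 314.2 rad/s.
Step 2 — Component impedances:
  Z1: Z = 1/(jωC) = -j/(ω·C) = 0 - j2136 Ω
  Z2: Z = R = 20.2 Ω
  Z3: Z = 1/(jωC) = -j/(ω·C) = 0 - j29.47 Ω
  Z4: Z = R = 50 Ω
Step 3 — Ladder network (open output): work backward from the far end, alternating series and parallel combinations. Z_in = 15.26 - j2138 Ω = 2138∠-89.6° Ω.

Z = 15.26 - j2138 Ω = 2138∠-89.6° Ω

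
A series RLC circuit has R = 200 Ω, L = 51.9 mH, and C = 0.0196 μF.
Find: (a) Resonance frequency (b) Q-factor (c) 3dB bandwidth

Step 1 — Resonance: ω₀ = 1/√(LC) = 1/√(0.0519·1.96e-08) = 3.135e+04 rad/s.
Step 2 — f₀ = ω₀/(2π) = 4990 Hz.
Step 3 — Series Q: Q = ω₀L/R = 3.135e+04·0.0519/200 = 8.136.
Step 4 — Bandwidth: Δω = ω₀/Q = 3854 rad/s; BW = Δω/(2π) = 613.3 Hz.

(a) f₀ = 4990 Hz  (b) Q = 8.136  (c) BW = 613.3 Hz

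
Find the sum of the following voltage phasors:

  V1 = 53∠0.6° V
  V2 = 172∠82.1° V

Step 1 — Convert each phasor to rectangular form:
  V1 = 53·(cos(0.6°) + j·sin(0.6°)) = 53 + j0.555 V
  V2 = 172·(cos(82.1°) + j·sin(82.1°)) = 23.64 + j170.4 V
Step 2 — Sum components: V_total = 76.64 + j170.9 V.
Step 3 — Convert to polar: |V_total| = 187.3 V, ∠V_total = 65.8°.

V_total = 187.3∠65.8° V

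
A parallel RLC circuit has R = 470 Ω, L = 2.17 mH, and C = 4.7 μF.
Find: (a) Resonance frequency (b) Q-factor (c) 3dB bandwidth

Step 1 — Resonance: ω₀ = 1/√(LC) = 1/√(0.00217·4.7e-06) = 9902 rad/s.
Step 2 — f₀ = ω₀/(2π) = 1576 Hz.
Step 3 — Parallel Q: Q = R/(ω₀L) = 470/(9902·0.00217) = 21.87.
Step 4 — Bandwidth: Δω = ω₀/Q = 452.7 rad/s; BW = Δω/(2π) = 72.05 Hz.

(a) f₀ = 1576 Hz  (b) Q = 21.87  (c) BW = 72.05 Hz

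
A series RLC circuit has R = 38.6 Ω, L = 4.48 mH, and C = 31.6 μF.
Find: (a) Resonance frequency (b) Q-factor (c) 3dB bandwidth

Step 1 — Resonance: ω₀ = 1/√(LC) = 1/√(0.00448·3.16e-05) = 2658 rad/s.
Step 2 — f₀ = ω₀/(2π) = 423 Hz.
Step 3 — Series Q: Q = ω₀L/R = 2658·0.00448/38.6 = 0.3085.
Step 4 — Bandwidth: Δω = ω₀/Q = 8616 rad/s; BW = Δω/(2π) = 1371 Hz.

(a) f₀ = 423 Hz  (b) Q = 0.3085  (c) BW = 1371 Hz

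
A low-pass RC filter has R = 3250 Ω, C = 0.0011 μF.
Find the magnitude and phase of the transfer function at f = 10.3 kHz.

Step 1 — Angular frequency: ω = 2π·1.03e+04 = 6.472e+04 rad/s.
Step 2 — Transfer function: H(jω) = 1/(1 + jωRC).
Step 3 — Denominator: 1 + jωRC = 1 + j·6.472e+04·3250·1.1e-09 = 1 + j0.2314.
Step 4 — H = 0.9492 - j0.2196.
Step 5 — Magnitude: |H| = 0.9743 (-0.2 dB); phase: φ = -13.0°.

|H| = 0.9743 (-0.2 dB), φ = -13.0°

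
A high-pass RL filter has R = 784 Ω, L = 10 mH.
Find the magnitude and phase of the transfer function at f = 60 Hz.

Step 1 — Angular frequency: ω = 2π·60 = 377 rad/s.
Step 2 — Transfer function: H(jω) = jωL/(R + jωL).
Step 3 — Numerator jωL = j·3.77; denominator R + jωL = 784 + j3.77.
Step 4 — H = 2.312e-05 + j0.004808.
Step 5 — Magnitude: |H| = 0.004809 (-46.4 dB); phase: φ = 89.7°.

|H| = 0.004809 (-46.4 dB), φ = 89.7°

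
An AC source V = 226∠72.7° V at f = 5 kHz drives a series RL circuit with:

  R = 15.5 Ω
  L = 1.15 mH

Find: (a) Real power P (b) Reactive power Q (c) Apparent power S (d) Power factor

Step 1 — Angular frequency: ω = 2π·f = 2π·5000 = 3.142e+04 rad/s.
Step 2 — Component impedances:
  R: Z = R = 15.5 Ω
  L: Z = jωL = j·3.142e+04·0.00115 = 0 + j36.13 Ω
Step 3 — Series combination: Z_total = R + L = 15.5 + j36.13 Ω = 39.31∠66.8° Ω.
Step 4 — Source phasor: V = 226∠72.7° V = 67.21 + j215.8 V.
Step 5 — Current: I = V / Z = 5.718 + j0.593 A = 5.749∠5.9° A.
Step 6 — Complex power: S = V·I* = 512.2 + j1194 VA.
Step 7 — Real power: P = Re(S) = 512.2 W.
Step 8 — Reactive power: Q = Im(S) = 1194 VAR.
Step 9 — Apparent power: |S| = 1299 VA.
Step 10 — Power factor: PF = P/|S| = 0.3943 (lagging).

(a) P = 512.2 W  (b) Q = 1194 VAR  (c) S = 1299 VA  (d) PF = 0.3943 (lagging)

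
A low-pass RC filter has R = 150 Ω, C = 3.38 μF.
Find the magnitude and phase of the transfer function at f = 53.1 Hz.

Step 1 — Angular frequency: ω = 2π·53.1 = 333.6 rad/s.
Step 2 — Transfer function: H(jω) = 1/(1 + jωRC).
Step 3 — Denominator: 1 + jωRC = 1 + j·333.6·150·3.38e-06 = 1 + j0.1692.
Step 4 — H = 0.9722 - j0.1644.
Step 5 — Magnitude: |H| = 0.986 (-0.1 dB); phase: φ = -9.6°.

|H| = 0.986 (-0.1 dB), φ = -9.6°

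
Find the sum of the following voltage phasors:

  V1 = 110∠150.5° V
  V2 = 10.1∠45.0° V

Step 1 — Convert each phasor to rectangular form:
  V1 = 110·(cos(150.5°) + j·sin(150.5°)) = -95.74 + j54.17 V
  V2 = 10.1·(cos(45.0°) + j·sin(45.0°)) = 7.142 + j7.142 V
Step 2 — Sum components: V_total = -88.6 + j61.31 V.
Step 3 — Convert to polar: |V_total| = 107.7 V, ∠V_total = 145.3°.

V_total = 107.7∠145.3° V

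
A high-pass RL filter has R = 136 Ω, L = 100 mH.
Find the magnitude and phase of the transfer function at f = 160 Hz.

Step 1 — Angular frequency: ω = 2π·160 = 1005 rad/s.
Step 2 — Transfer function: H(jω) = jωL/(R + jωL).
Step 3 — Numerator jωL = j·100.5; denominator R + jωL = 136 + j100.5.
Step 4 — H = 0.3533 + j0.478.
Step 5 — Magnitude: |H| = 0.5944 (-4.5 dB); phase: φ = 53.5°.

|H| = 0.5944 (-4.5 dB), φ = 53.5°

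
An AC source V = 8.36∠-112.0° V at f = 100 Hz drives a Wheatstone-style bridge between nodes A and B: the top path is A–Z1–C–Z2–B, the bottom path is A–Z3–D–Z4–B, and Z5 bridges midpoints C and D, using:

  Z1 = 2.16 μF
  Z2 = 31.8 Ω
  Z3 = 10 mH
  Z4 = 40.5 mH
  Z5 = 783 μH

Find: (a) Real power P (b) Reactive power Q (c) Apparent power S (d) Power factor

Step 1 — Angular frequency: ω = 2π·f = 2π·100 = 628.3 rad/s.
Step 2 — Component impedances:
  Z1: Z = 1/(jωC) = -j/(ω·C) = 0 - j736.8 Ω
  Z2: Z = R = 31.8 Ω
  Z3: Z = jωL = j·628.3·0.01 = 0 + j6.283 Ω
  Z4: Z = jωL = j·628.3·0.0405 = 0 + j25.45 Ω
  Z5: Z = jωL = j·628.3·0.000783 = 0 + j0.492 Ω
Step 3 — Bridge requires nodal analysis (the Z5 bridge couples midpoints C and D, so the two paths cannot be reduced to a simple series/parallel combination). Setting node B to ground and injecting 1 A at node A, the 3-node admittance system at A, C, D solves to V_A = Z_AB = 12.22 + j21.81 Ω = 25∠60.7° Ω.
Step 4 — Source phasor: V = 8.36∠-112.0° V = -3.132 - j7.751 V.
Step 5 — Current: I = V / Z = -0.3317 - j0.04227 A = 0.3343∠-172.7° A.
Step 6 — Complex power: S = V·I* = 1.366 + j2.438 VA.
Step 7 — Real power: P = Re(S) = 1.366 W.
Step 8 — Reactive power: Q = Im(S) = 2.438 VAR.
Step 9 — Apparent power: |S| = 2.795 VA.
Step 10 — Power factor: PF = P/|S| = 0.4888 (lagging).

(a) P = 1.366 W  (b) Q = 2.438 VAR  (c) S = 2.795 VA  (d) PF = 0.4888 (lagging)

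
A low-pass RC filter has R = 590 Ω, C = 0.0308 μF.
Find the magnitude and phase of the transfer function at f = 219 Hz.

Step 1 — Angular frequency: ω = 2π·219 = 1376 rad/s.
Step 2 — Transfer function: H(jω) = 1/(1 + jωRC).
Step 3 — Denominator: 1 + jωRC = 1 + j·1376·590·3.08e-08 = 1 + j0.025.
Step 4 — H = 0.9994 - j0.02499.
Step 5 — Magnitude: |H| = 0.9997 (-0.0 dB); phase: φ = -1.4°.

|H| = 0.9997 (-0.0 dB), φ = -1.4°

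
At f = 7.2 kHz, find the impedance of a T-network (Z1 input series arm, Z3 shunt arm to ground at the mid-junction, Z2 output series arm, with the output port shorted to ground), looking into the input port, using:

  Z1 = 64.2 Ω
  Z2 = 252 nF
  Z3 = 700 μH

Step 1 — Angular frequency: ω = 2π·f = 2π·7200 = 4.524e+04 rad/s.
Step 2 — Component impedances:
  Z1: Z = R = 64.2 Ω
  Z2: Z = 1/(jωC) = -j/(ω·C) = 0 - j87.72 Ω
  Z3: Z = jωL = j·4.524e+04·0.0007 = 0 + j31.67 Ω
Step 3 — With the output port shorted to ground, the output series arm Z2 runs from the junction to ground; the shunt arm Z3 also runs from the junction to ground. They appear in parallel: Z3 || Z2 = 0 + j49.56 Ω.
Step 4 — Series with input arm Z1: Z_in = Z1 + (Z3 || Z2) = 64.2 + j49.56 Ω = 81.1∠37.7° Ω.

Z = 64.2 + j49.56 Ω = 81.1∠37.7° Ω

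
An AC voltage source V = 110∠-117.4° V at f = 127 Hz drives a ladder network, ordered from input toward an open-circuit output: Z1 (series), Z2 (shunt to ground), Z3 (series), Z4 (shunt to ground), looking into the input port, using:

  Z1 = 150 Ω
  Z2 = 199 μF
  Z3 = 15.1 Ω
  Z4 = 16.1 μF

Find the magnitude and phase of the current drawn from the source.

Step 1 — Angular frequency: ω = 2π·f = 2π·127 = 798 rad/s.
Step 2 — Component impedances:
  Z1: Z = R = 150 Ω
  Z2: Z = 1/(jωC) = -j/(ω·C) = 0 - j6.297 Ω
  Z3: Z = R = 15.1 Ω
  Z4: Z = 1/(jωC) = -j/(ω·C) = 0 - j77.84 Ω
Step 3 — Ladder network (open output): work backward from the far end, alternating series and parallel combinations. Z_in = 150.1 - j5.841 Ω = 150.2∠-2.2° Ω.
Step 4 — Source phasor: V = 110∠-117.4° V = -50.62 - j97.66 V.
Step 5 — Ohm's law: I = V / Z_total = (-50.62 - j97.66) / (150.1 - j5.841) = -0.3115 - j0.6628 A.
Step 6 — Convert to polar: |I| = 0.7324 A, ∠I = -115.2°.

I = 0.7324∠-115.2° A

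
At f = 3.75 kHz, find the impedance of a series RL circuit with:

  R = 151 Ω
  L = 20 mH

Step 1 — Angular frequency: ω = 2π·f = 2π·3750 = 2.356e+04 rad/s.
Step 2 — Component impedances:
  R: Z = R = 151 Ω
  L: Z = jωL = j·2.356e+04·0.02 = 0 + j471.2 Ω
Step 3 — Series combination: Z_total = R + L = 151 + j471.2 Ω = 494.8∠72.2° Ω.

Z = 151 + j471.2 Ω = 494.8∠72.2° Ω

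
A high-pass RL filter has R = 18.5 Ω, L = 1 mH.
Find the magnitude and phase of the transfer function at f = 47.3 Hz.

Step 1 — Angular frequency: ω = 2π·47.3 = 297.2 rad/s.
Step 2 — Transfer function: H(jω) = jωL/(R + jωL).
Step 3 — Numerator jωL = j·0.2972; denominator R + jωL = 18.5 + j0.2972.
Step 4 — H = 0.000258 + j0.01606.
Step 5 — Magnitude: |H| = 0.01606 (-35.9 dB); phase: φ = 89.1°.

|H| = 0.01606 (-35.9 dB), φ = 89.1°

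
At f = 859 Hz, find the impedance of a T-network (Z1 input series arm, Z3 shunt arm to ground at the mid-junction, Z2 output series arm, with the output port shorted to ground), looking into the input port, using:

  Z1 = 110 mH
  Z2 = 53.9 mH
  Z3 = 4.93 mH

Step 1 — Angular frequency: ω = 2π·f = 2π·859 = 5397 rad/s.
Step 2 — Component impedances:
  Z1: Z = jωL = j·5397·0.11 = 0 + j593.7 Ω
  Z2: Z = jωL = j·5397·0.0539 = 0 + j290.9 Ω
  Z3: Z = jωL = j·5397·0.00493 = 0 + j26.61 Ω
Step 3 — With the output port shorted to ground, the output series arm Z2 runs from the junction to ground; the shunt arm Z3 also runs from the junction to ground. They appear in parallel: Z3 || Z2 = 0 + j24.38 Ω.
Step 4 — Series with input arm Z1: Z_in = Z1 + (Z3 || Z2) = 0 + j618.1 Ω = 618.1∠90.0° Ω.

Z = 0 + j618.1 Ω = 618.1∠90.0° Ω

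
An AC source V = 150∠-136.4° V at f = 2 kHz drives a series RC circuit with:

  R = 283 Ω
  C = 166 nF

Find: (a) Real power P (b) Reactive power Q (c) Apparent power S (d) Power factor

Step 1 — Angular frequency: ω = 2π·f = 2π·2000 = 1.257e+04 rad/s.
Step 2 — Component impedances:
  R: Z = R = 283 Ω
  C: Z = 1/(jωC) = -j/(ω·C) = 0 - j479.4 Ω
Step 3 — Series combination: Z_total = R + C = 283 - j479.4 Ω = 556.7∠-59.4° Ω.
Step 4 — Source phasor: V = 150∠-136.4° V = -108.6 - j103.4 V.
Step 5 — Current: I = V / Z = 0.06082 - j0.2625 A = 0.2695∠-77.0° A.
Step 6 — Complex power: S = V·I* = 20.55 - j34.81 VA.
Step 7 — Real power: P = Re(S) = 20.55 W.
Step 8 — Reactive power: Q = Im(S) = -34.81 VAR.
Step 9 — Apparent power: |S| = 40.42 VA.
Step 10 — Power factor: PF = P/|S| = 0.5084 (leading).

(a) P = 20.55 W  (b) Q = -34.81 VAR  (c) S = 40.42 VA  (d) PF = 0.5084 (leading)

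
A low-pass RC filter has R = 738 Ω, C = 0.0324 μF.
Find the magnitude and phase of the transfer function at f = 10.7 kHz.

Step 1 — Angular frequency: ω = 2π·1.07e+04 = 6.723e+04 rad/s.
Step 2 — Transfer function: H(jω) = 1/(1 + jωRC).
Step 3 — Denominator: 1 + jωRC = 1 + j·6.723e+04·738·3.24e-08 = 1 + j1.608.
Step 4 — H = 0.279 - j0.4485.
Step 5 — Magnitude: |H| = 0.5282 (-5.5 dB); phase: φ = -58.1°.

|H| = 0.5282 (-5.5 dB), φ = -58.1°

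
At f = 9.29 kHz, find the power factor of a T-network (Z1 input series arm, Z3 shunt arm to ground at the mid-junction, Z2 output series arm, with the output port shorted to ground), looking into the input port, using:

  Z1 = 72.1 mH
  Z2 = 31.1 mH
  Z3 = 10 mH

Step 1 — Angular frequency: ω = 2π·f = 2π·9290 = 5.837e+04 rad/s.
Step 2 — Component impedances:
  Z1: Z = jωL = j·5.837e+04·0.0721 = 0 + j4209 Ω
  Z2: Z = jωL = j·5.837e+04·0.0311 = 0 + j1815 Ω
  Z3: Z = jωL = j·5.837e+04·0.01 = 0 + j583.7 Ω
Step 3 — With the output port shorted to ground, the output series arm Z2 runs from the junction to ground; the shunt arm Z3 also runs from the junction to ground. They appear in parallel: Z3 || Z2 = 0 + j441.7 Ω.
Step 4 — Series with input arm Z1: Z_in = Z1 + (Z3 || Z2) = 0 + j4650 Ω = 4650∠90.0° Ω.
Step 5 — Power factor: PF = cos(φ) = Re(Z)/|Z| = 0/4650 = 0.
Step 6 — Type: Im(Z) = 4650 ⇒ lagging (phase φ = 90.0°).

PF = 0 (lagging, φ = 90.0°)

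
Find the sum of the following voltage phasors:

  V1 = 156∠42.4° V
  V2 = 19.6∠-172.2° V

Step 1 — Convert each phasor to rectangular form:
  V1 = 156·(cos(42.4°) + j·sin(42.4°)) = 115.2 + j105.2 V
  V2 = 19.6·(cos(-172.2°) + j·sin(-172.2°)) = -19.42 - j2.66 V
Step 2 — Sum components: V_total = 95.78 + j102.5 V.
Step 3 — Convert to polar: |V_total| = 140.3 V, ∠V_total = 46.9°.

V_total = 140.3∠46.9° V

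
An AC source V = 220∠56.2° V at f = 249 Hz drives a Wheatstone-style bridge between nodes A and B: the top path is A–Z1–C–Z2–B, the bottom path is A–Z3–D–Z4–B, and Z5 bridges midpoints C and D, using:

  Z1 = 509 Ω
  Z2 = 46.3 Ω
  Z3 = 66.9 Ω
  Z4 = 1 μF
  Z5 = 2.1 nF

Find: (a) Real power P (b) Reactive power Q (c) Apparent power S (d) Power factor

Step 1 — Angular frequency: ω = 2π·f = 2π·249 = 1565 rad/s.
Step 2 — Component impedances:
  Z1: Z = R = 509 Ω
  Z2: Z = R = 46.3 Ω
  Z3: Z = R = 66.9 Ω
  Z4: Z = 1/(jωC) = -j/(ω·C) = 0 - j639.2 Ω
  Z5: Z = 1/(jωC) = -j/(ω·C) = 0 - j3.044e+05 Ω
Step 3 — Bridge requires nodal analysis (the Z5 bridge couples midpoints C and D, so the two paths cannot be reduced to a simple series/parallel combination). Setting node B to ground and injecting 1 A at node A, the 3-node admittance system at A, C, D solves to V_A = Z_AB = 313.7 - j247.7 Ω = 399.7∠-38.3° Ω.
Step 4 — Source phasor: V = 220∠56.2° V = 122.4 + j182.8 V.
Step 5 — Current: I = V / Z = -0.04311 + j0.5487 A = 0.5504∠94.5° A.
Step 6 — Complex power: S = V·I* = 95.03 - j75.03 VA.
Step 7 — Real power: P = Re(S) = 95.03 W.
Step 8 — Reactive power: Q = Im(S) = -75.03 VAR.
Step 9 — Apparent power: |S| = 121.1 VA.
Step 10 — Power factor: PF = P/|S| = 0.7849 (leading).

(a) P = 95.03 W  (b) Q = -75.03 VAR  (c) S = 121.1 VA  (d) PF = 0.7849 (leading)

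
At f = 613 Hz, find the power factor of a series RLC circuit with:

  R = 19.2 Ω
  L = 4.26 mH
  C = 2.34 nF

Step 1 — Angular frequency: ω = 2π·f = 2π·613 = 3852 rad/s.
Step 2 — Component impedances:
  R: Z = R = 19.2 Ω
  L: Z = jωL = j·3852·0.00426 = 0 + j16.41 Ω
  C: Z = 1/(jωC) = -j/(ω·C) = 0 - j1.11e+05 Ω
Step 3 — Series combination: Z_total = R + L + C = 19.2 - j1.109e+05 Ω = 1.109e+05∠-90.0° Ω.
Step 4 — Power factor: PF = cos(φ) = Re(Z)/|Z| = 19.2/1.109e+05 = 0.0001731.
Step 5 — Type: Im(Z) = -1.109e+05 ⇒ leading (phase φ = -90.0°).

PF = 0.0001731 (leading, φ = -90.0°)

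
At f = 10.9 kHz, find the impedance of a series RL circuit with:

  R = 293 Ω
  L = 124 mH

Step 1 — Angular frequency: ω = 2π·f = 2π·1.09e+04 = 6.849e+04 rad/s.
Step 2 — Component impedances:
  R: Z = R = 293 Ω
  L: Z = jωL = j·6.849e+04·0.124 = 0 + j8492 Ω
Step 3 — Series combination: Z_total = R + L = 293 + j8492 Ω = 8497∠88.0° Ω.

Z = 293 + j8492 Ω = 8497∠88.0° Ω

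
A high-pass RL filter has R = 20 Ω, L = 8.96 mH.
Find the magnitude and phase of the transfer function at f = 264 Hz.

Step 1 — Angular frequency: ω = 2π·264 = 1659 rad/s.
Step 2 — Transfer function: H(jω) = jωL/(R + jωL).
Step 3 — Numerator jωL = j·14.86; denominator R + jωL = 20 + j14.86.
Step 4 — H = 0.3558 + j0.4787.
Step 5 — Magnitude: |H| = 0.5965 (-4.5 dB); phase: φ = 53.4°.

|H| = 0.5965 (-4.5 dB), φ = 53.4°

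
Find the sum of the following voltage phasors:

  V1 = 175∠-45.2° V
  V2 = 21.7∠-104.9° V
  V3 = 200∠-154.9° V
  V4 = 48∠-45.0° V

Step 1 — Convert each phasor to rectangular form:
  V1 = 175·(cos(-45.2°) + j·sin(-45.2°)) = 123.3 - j124.2 V
  V2 = 21.7·(cos(-104.9°) + j·sin(-104.9°)) = -5.58 - j20.97 V
  V3 = 200·(cos(-154.9°) + j·sin(-154.9°)) = -181.1 - j84.84 V
  V4 = 48·(cos(-45.0°) + j·sin(-45.0°)) = 33.94 - j33.94 V
Step 2 — Sum components: V_total = -29.44 - j263.9 V.
Step 3 — Convert to polar: |V_total| = 265.6 V, ∠V_total = -96.4°.

V_total = 265.6∠-96.4° V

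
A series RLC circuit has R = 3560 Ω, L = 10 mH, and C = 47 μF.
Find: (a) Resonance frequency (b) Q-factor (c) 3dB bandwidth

Step 1 — Resonance condition Im(Z)=0 gives ω₀ = 1/√(LC).
Step 2 — ω₀ = 1/√(0.01·4.7e-05) = 1459 rad/s.
Step 3 — f₀ = ω₀/(2π) = 232.2 Hz.
Step 4 — Series Q: Q = ω₀L/R = 1459·0.01/3560 = 0.004097.
Step 5 — 3dB bandwidth: Δω = ω₀/Q = 3.56e+05 rad/s; BW = Δω/(2π) = 5.666e+04 Hz.

(a) f₀ = 232.2 Hz  (b) Q = 0.004097  (c) BW = 5.666e+04 Hz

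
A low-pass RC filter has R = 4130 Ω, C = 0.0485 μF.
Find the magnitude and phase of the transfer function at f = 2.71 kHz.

Step 1 — Angular frequency: ω = 2π·2710 = 1.703e+04 rad/s.
Step 2 — Transfer function: H(jω) = 1/(1 + jωRC).
Step 3 — Denominator: 1 + jωRC = 1 + j·1.703e+04·4130·4.85e-08 = 1 + j3.411.
Step 4 — H = 0.07916 - j0.27.
Step 5 — Magnitude: |H| = 0.2814 (-11.0 dB); phase: φ = -73.7°.

|H| = 0.2814 (-11.0 dB), φ = -73.7°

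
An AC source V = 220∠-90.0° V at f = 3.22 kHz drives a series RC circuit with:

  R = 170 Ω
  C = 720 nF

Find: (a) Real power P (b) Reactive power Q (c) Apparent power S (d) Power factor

Step 1 — Angular frequency: ω = 2π·f = 2π·3220 = 2.023e+04 rad/s.
Step 2 — Component impedances:
  R: Z = R = 170 Ω
  C: Z = 1/(jωC) = -j/(ω·C) = 0 - j68.65 Ω
Step 3 — Series combination: Z_total = R + C = 170 - j68.65 Ω = 183.3∠-22.0° Ω.
Step 4 — Source phasor: V = 220∠-90.0° V = 0 - j220 V.
Step 5 — Current: I = V / Z = 0.4493 - j1.113 A = 1.2∠-68.0° A.
Step 6 — Complex power: S = V·I* = 244.8 - j98.85 VA.
Step 7 — Real power: P = Re(S) = 244.8 W.
Step 8 — Reactive power: Q = Im(S) = -98.85 VAR.
Step 9 — Apparent power: |S| = 264 VA.
Step 10 — Power factor: PF = P/|S| = 0.9273 (leading).

(a) P = 244.8 W  (b) Q = -98.85 VAR  (c) S = 264 VA  (d) PF = 0.9273 (leading)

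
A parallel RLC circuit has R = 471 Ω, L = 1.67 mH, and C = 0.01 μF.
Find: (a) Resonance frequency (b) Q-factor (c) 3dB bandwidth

Step 1 — Resonance: ω₀ = 1/√(LC) = 1/√(0.00167·1e-08) = 2.447e+05 rad/s.
Step 2 — f₀ = ω₀/(2π) = 3.895e+04 Hz.
Step 3 — Parallel Q: Q = R/(ω₀L) = 471/(2.447e+05·0.00167) = 1.153.
Step 4 — Bandwidth: Δω = ω₀/Q = 2.123e+05 rad/s; BW = Δω/(2π) = 3.379e+04 Hz.

(a) f₀ = 3.895e+04 Hz  (b) Q = 1.153  (c) BW = 3.379e+04 Hz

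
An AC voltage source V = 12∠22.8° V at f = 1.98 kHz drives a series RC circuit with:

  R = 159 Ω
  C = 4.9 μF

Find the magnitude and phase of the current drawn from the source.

Step 1 — Angular frequency: ω = 2π·f = 2π·1980 = 1.244e+04 rad/s.
Step 2 — Component impedances:
  R: Z = R = 159 Ω
  C: Z = 1/(jωC) = -j/(ω·C) = 0 - j16.4 Ω
Step 3 — Series combination: Z_total = R + C = 159 - j16.4 Ω = 159.8∠-5.9° Ω.
Step 4 — Source phasor: V = 12∠22.8° V = 11.06 + j4.65 V.
Step 5 — Ohm's law: I = V / Z_total = (11.06 + j4.65) / (159 - j16.4) = 0.06586 + j0.03604 A.
Step 6 — Convert to polar: |I| = 0.07507 A, ∠I = 28.7°.

I = 0.07507∠28.7° A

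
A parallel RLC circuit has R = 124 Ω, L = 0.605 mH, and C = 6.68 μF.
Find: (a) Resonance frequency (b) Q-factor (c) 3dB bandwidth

Step 1 — Resonance: ω₀ = 1/√(LC) = 1/√(0.000605·6.68e-06) = 1.573e+04 rad/s.
Step 2 — f₀ = ω₀/(2π) = 2504 Hz.
Step 3 — Parallel Q: Q = R/(ω₀L) = 124/(1.573e+04·0.000605) = 13.03.
Step 4 — Bandwidth: Δω = ω₀/Q = 1207 rad/s; BW = Δω/(2π) = 192.1 Hz.

(a) f₀ = 2504 Hz  (b) Q = 13.03  (c) BW = 192.1 Hz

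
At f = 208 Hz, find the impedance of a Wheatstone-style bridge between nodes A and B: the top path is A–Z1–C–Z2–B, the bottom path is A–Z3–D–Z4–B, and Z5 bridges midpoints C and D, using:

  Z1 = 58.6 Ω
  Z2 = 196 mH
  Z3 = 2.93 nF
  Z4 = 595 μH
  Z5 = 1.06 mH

Step 1 — Angular frequency: ω = 2π·f = 2π·208 = 1307 rad/s.
Step 2 — Component impedances:
  Z1: Z = R = 58.6 Ω
  Z2: Z = jωL = j·1307·0.196 = 0 + j256.2 Ω
  Z3: Z = 1/(jωC) = -j/(ω·C) = 0 - j2.611e+05 Ω
  Z4: Z = jωL = j·1307·0.000595 = 0 + j0.7776 Ω
  Z5: Z = jωL = j·1307·0.00106 = 0 + j1.385 Ω
Step 3 — Bridge requires nodal analysis (the Z5 bridge couples midpoints C and D, so the two paths cannot be reduced to a simple series/parallel combination). Setting node B to ground and injecting 1 A at node A, the 3-node admittance system at A, C, D solves to V_A = Z_AB = 58.6 + j2.132 Ω = 58.64∠2.1° Ω.

Z = 58.6 + j2.132 Ω = 58.64∠2.1° Ω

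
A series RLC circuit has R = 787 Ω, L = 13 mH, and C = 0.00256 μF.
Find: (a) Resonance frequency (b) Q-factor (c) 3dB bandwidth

Step 1 — Resonance: ω₀ = 1/√(LC) = 1/√(0.013·2.56e-09) = 1.733e+05 rad/s.
Step 2 — f₀ = ω₀/(2π) = 2.759e+04 Hz.
Step 3 — Series Q: Q = ω₀L/R = 1.733e+05·0.013/787 = 2.863.
Step 4 — Bandwidth: Δω = ω₀/Q = 6.054e+04 rad/s; BW = Δω/(2π) = 9635 Hz.

(a) f₀ = 2.759e+04 Hz  (b) Q = 2.863  (c) BW = 9635 Hz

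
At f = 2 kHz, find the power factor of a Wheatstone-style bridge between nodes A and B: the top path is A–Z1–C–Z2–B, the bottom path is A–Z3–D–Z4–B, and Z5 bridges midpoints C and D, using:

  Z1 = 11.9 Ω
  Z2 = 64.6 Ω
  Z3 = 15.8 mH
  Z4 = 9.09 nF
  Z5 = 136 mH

Step 1 — Angular frequency: ω = 2π·f = 2π·2000 = 1.257e+04 rad/s.
Step 2 — Component impedances:
  Z1: Z = R = 11.9 Ω
  Z2: Z = R = 64.6 Ω
  Z3: Z = jωL = j·1.257e+04·0.0158 = 0 + j198.5 Ω
  Z4: Z = 1/(jωC) = -j/(ω·C) = 0 - j8754 Ω
  Z5: Z = jωL = j·1.257e+04·0.136 = 0 + j1709 Ω
Step 3 — Bridge requires nodal analysis (the Z5 bridge couples midpoints C and D, so the two paths cannot be reduced to a simple series/parallel combination). Setting node B to ground and injecting 1 A at node A, the 3-node admittance system at A, C, D solves to V_A = Z_AB = 76.49 - j0.5862 Ω = 76.5∠-0.4° Ω.
Step 4 — Power factor: PF = cos(φ) = Re(Z)/|Z| = 76.495/76.497 = 1.
Step 5 — Type: Im(Z) = -0.5862 ⇒ leading (phase φ = -0.4°).

PF = 1 (leading, φ = -0.4°)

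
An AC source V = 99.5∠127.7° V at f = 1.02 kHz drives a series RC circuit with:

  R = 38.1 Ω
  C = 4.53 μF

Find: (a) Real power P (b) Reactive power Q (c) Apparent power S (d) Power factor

Step 1 — Angular frequency: ω = 2π·f = 2π·1020 = 6409 rad/s.
Step 2 — Component impedances:
  R: Z = R = 38.1 Ω
  C: Z = 1/(jωC) = -j/(ω·C) = 0 - j34.44 Ω
Step 3 — Series combination: Z_total = R + C = 38.1 - j34.44 Ω = 51.36∠-42.1° Ω.
Step 4 — Source phasor: V = 99.5∠127.7° V = -60.85 + j78.73 V.
Step 5 — Current: I = V / Z = -1.907 + j0.3425 A = 1.937∠169.8° A.
Step 6 — Complex power: S = V·I* = 143 - j129.3 VA.
Step 7 — Real power: P = Re(S) = 143 W.
Step 8 — Reactive power: Q = Im(S) = -129.3 VAR.
Step 9 — Apparent power: |S| = 192.8 VA.
Step 10 — Power factor: PF = P/|S| = 0.7418 (leading).

(a) P = 143 W  (b) Q = -129.3 VAR  (c) S = 192.8 VA  (d) PF = 0.7418 (leading)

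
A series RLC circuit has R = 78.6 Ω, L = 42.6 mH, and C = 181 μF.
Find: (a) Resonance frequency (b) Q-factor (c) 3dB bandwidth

Step 1 — Resonance: ω₀ = 1/√(LC) = 1/√(0.0426·0.000181) = 360.1 rad/s.
Step 2 — f₀ = ω₀/(2π) = 57.32 Hz.
Step 3 — Series Q: Q = ω₀L/R = 360.1·0.0426/78.6 = 0.1952.
Step 4 — Bandwidth: Δω = ω₀/Q = 1845 rad/s; BW = Δω/(2π) = 293.7 Hz.

(a) f₀ = 57.32 Hz  (b) Q = 0.1952  (c) BW = 293.7 Hz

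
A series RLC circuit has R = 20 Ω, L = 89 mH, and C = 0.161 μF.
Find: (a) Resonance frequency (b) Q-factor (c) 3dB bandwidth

Step 1 — Resonance: ω₀ = 1/√(LC) = 1/√(0.089·1.61e-07) = 8354 rad/s.
Step 2 — f₀ = ω₀/(2π) = 1330 Hz.
Step 3 — Series Q: Q = ω₀L/R = 8354·0.089/20 = 37.18.
Step 4 — Bandwidth: Δω = ω₀/Q = 224.7 rad/s; BW = Δω/(2π) = 35.77 Hz.

(a) f₀ = 1330 Hz  (b) Q = 37.18  (c) BW = 35.77 Hz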